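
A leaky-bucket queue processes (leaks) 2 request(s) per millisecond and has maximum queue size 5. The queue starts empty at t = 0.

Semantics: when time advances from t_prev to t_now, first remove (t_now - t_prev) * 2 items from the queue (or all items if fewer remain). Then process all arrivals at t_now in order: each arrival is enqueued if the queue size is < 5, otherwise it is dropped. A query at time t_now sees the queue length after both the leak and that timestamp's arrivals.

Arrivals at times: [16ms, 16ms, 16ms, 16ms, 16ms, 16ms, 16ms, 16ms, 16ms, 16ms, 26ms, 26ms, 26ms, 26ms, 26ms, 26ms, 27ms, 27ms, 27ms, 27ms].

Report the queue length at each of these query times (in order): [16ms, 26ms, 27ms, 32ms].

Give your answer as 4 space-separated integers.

Queue lengths at query times:
  query t=16ms: backlog = 5
  query t=26ms: backlog = 5
  query t=27ms: backlog = 5
  query t=32ms: backlog = 0

Answer: 5 5 5 0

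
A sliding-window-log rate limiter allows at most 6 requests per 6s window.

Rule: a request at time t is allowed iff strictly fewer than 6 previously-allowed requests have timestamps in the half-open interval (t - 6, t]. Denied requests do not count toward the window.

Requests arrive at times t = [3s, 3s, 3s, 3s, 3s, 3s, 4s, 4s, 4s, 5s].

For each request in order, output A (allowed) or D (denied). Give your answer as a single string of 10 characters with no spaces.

Tracking allowed requests in the window:
  req#1 t=3s: ALLOW
  req#2 t=3s: ALLOW
  req#3 t=3s: ALLOW
  req#4 t=3s: ALLOW
  req#5 t=3s: ALLOW
  req#6 t=3s: ALLOW
  req#7 t=4s: DENY
  req#8 t=4s: DENY
  req#9 t=4s: DENY
  req#10 t=5s: DENY

Answer: AAAAAADDDD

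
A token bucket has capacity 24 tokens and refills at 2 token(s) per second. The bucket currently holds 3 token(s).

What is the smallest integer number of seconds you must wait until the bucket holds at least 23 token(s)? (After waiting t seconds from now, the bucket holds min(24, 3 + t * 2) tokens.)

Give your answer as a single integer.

Answer: 10

Derivation:
Need 3 + t * 2 >= 23, so t >= 20/2.
Smallest integer t = ceil(20/2) = 10.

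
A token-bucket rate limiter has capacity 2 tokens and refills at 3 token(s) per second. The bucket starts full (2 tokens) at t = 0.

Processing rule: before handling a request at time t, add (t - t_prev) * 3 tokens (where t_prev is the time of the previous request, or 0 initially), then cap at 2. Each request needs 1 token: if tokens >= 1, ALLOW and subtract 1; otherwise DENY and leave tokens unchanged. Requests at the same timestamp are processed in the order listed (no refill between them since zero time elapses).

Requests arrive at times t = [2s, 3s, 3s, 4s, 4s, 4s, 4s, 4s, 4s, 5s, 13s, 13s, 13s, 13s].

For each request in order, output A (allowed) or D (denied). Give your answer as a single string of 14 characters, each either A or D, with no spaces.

Simulating step by step:
  req#1 t=2s: ALLOW
  req#2 t=3s: ALLOW
  req#3 t=3s: ALLOW
  req#4 t=4s: ALLOW
  req#5 t=4s: ALLOW
  req#6 t=4s: DENY
  req#7 t=4s: DENY
  req#8 t=4s: DENY
  req#9 t=4s: DENY
  req#10 t=5s: ALLOW
  req#11 t=13s: ALLOW
  req#12 t=13s: ALLOW
  req#13 t=13s: DENY
  req#14 t=13s: DENY

Answer: AAAAADDDDAAADD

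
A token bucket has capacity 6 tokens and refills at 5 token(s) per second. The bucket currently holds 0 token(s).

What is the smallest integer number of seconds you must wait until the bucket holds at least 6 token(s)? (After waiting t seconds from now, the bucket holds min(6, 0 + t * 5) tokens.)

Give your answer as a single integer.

Answer: 2

Derivation:
Need 0 + t * 5 >= 6, so t >= 6/5.
Smallest integer t = ceil(6/5) = 2.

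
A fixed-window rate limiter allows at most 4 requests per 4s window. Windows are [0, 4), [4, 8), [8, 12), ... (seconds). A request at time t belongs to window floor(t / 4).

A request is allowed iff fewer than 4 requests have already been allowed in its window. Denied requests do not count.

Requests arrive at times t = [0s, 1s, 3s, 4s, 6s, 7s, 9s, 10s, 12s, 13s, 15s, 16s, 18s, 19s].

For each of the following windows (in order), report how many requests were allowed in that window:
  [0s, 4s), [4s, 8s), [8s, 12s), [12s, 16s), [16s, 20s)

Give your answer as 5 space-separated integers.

Answer: 3 3 2 3 3

Derivation:
Processing requests:
  req#1 t=0s (window 0): ALLOW
  req#2 t=1s (window 0): ALLOW
  req#3 t=3s (window 0): ALLOW
  req#4 t=4s (window 1): ALLOW
  req#5 t=6s (window 1): ALLOW
  req#6 t=7s (window 1): ALLOW
  req#7 t=9s (window 2): ALLOW
  req#8 t=10s (window 2): ALLOW
  req#9 t=12s (window 3): ALLOW
  req#10 t=13s (window 3): ALLOW
  req#11 t=15s (window 3): ALLOW
  req#12 t=16s (window 4): ALLOW
  req#13 t=18s (window 4): ALLOW
  req#14 t=19s (window 4): ALLOW

Allowed counts by window: 3 3 2 3 3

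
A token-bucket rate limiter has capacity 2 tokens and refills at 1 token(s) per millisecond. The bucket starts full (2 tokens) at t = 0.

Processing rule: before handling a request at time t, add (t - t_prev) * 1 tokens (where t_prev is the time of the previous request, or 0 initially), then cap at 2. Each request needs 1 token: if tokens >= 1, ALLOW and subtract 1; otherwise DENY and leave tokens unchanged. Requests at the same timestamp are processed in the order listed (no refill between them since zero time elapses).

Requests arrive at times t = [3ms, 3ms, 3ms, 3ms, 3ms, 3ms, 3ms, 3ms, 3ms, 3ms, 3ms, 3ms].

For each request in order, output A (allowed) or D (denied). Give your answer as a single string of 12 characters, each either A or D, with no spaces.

Simulating step by step:
  req#1 t=3ms: ALLOW
  req#2 t=3ms: ALLOW
  req#3 t=3ms: DENY
  req#4 t=3ms: DENY
  req#5 t=3ms: DENY
  req#6 t=3ms: DENY
  req#7 t=3ms: DENY
  req#8 t=3ms: DENY
  req#9 t=3ms: DENY
  req#10 t=3ms: DENY
  req#11 t=3ms: DENY
  req#12 t=3ms: DENY

Answer: AADDDDDDDDDD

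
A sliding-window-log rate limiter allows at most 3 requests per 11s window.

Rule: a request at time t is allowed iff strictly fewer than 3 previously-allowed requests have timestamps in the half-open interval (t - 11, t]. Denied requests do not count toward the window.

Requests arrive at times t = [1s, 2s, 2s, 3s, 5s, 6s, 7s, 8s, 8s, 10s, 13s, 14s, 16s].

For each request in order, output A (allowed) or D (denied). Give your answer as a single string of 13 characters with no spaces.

Answer: AAADDDDDDDAAA

Derivation:
Tracking allowed requests in the window:
  req#1 t=1s: ALLOW
  req#2 t=2s: ALLOW
  req#3 t=2s: ALLOW
  req#4 t=3s: DENY
  req#5 t=5s: DENY
  req#6 t=6s: DENY
  req#7 t=7s: DENY
  req#8 t=8s: DENY
  req#9 t=8s: DENY
  req#10 t=10s: DENY
  req#11 t=13s: ALLOW
  req#12 t=14s: ALLOW
  req#13 t=16s: ALLOW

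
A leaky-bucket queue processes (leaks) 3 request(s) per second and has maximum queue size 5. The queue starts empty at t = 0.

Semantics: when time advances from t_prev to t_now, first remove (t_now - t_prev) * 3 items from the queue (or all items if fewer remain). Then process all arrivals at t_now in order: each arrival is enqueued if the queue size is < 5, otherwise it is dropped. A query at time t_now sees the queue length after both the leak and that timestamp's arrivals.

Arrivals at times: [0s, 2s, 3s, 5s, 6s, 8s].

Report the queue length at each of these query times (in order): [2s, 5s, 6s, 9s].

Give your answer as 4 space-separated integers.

Queue lengths at query times:
  query t=2s: backlog = 1
  query t=5s: backlog = 1
  query t=6s: backlog = 1
  query t=9s: backlog = 0

Answer: 1 1 1 0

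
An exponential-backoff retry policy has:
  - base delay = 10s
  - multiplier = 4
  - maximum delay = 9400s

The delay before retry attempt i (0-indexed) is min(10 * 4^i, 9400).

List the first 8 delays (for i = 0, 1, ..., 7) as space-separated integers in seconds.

Answer: 10 40 160 640 2560 9400 9400 9400

Derivation:
Computing each delay:
  i=0: min(10*4^0, 9400) = 10
  i=1: min(10*4^1, 9400) = 40
  i=2: min(10*4^2, 9400) = 160
  i=3: min(10*4^3, 9400) = 640
  i=4: min(10*4^4, 9400) = 2560
  i=5: min(10*4^5, 9400) = 9400
  i=6: min(10*4^6, 9400) = 9400
  i=7: min(10*4^7, 9400) = 9400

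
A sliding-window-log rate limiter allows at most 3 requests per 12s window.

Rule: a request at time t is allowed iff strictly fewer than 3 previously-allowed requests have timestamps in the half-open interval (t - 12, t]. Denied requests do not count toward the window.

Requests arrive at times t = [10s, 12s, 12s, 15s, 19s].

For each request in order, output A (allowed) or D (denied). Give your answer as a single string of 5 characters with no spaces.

Tracking allowed requests in the window:
  req#1 t=10s: ALLOW
  req#2 t=12s: ALLOW
  req#3 t=12s: ALLOW
  req#4 t=15s: DENY
  req#5 t=19s: DENY

Answer: AAADD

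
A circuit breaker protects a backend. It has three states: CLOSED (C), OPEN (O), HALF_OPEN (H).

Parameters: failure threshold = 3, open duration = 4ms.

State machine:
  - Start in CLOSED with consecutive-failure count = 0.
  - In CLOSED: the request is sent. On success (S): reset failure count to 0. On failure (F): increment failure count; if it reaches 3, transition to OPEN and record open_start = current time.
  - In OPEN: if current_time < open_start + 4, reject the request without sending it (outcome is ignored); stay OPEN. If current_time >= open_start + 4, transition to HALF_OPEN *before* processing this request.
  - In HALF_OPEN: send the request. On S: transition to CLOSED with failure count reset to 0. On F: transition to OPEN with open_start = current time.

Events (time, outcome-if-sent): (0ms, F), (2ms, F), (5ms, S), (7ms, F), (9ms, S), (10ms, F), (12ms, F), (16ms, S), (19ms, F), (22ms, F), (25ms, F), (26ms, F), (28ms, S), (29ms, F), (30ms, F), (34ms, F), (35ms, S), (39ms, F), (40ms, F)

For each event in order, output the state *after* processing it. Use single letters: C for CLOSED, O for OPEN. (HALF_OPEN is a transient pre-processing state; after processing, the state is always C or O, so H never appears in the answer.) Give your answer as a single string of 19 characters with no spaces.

Answer: CCCCCCCCCCOOOOOOOOO

Derivation:
State after each event:
  event#1 t=0ms outcome=F: state=CLOSED
  event#2 t=2ms outcome=F: state=CLOSED
  event#3 t=5ms outcome=S: state=CLOSED
  event#4 t=7ms outcome=F: state=CLOSED
  event#5 t=9ms outcome=S: state=CLOSED
  event#6 t=10ms outcome=F: state=CLOSED
  event#7 t=12ms outcome=F: state=CLOSED
  event#8 t=16ms outcome=S: state=CLOSED
  event#9 t=19ms outcome=F: state=CLOSED
  event#10 t=22ms outcome=F: state=CLOSED
  event#11 t=25ms outcome=F: state=OPEN
  event#12 t=26ms outcome=F: state=OPEN
  event#13 t=28ms outcome=S: state=OPEN
  event#14 t=29ms outcome=F: state=OPEN
  event#15 t=30ms outcome=F: state=OPEN
  event#16 t=34ms outcome=F: state=OPEN
  event#17 t=35ms outcome=S: state=OPEN
  event#18 t=39ms outcome=F: state=OPEN
  event#19 t=40ms outcome=F: state=OPEN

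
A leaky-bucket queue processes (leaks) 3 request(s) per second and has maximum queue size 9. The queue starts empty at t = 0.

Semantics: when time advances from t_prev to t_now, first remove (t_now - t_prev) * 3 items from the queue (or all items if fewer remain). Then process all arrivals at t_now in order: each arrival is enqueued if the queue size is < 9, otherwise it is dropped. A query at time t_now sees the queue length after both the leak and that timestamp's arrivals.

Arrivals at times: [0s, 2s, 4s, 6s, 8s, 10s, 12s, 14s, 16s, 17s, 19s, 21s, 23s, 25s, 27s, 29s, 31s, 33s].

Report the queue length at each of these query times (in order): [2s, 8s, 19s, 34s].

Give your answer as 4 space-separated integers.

Queue lengths at query times:
  query t=2s: backlog = 1
  query t=8s: backlog = 1
  query t=19s: backlog = 1
  query t=34s: backlog = 0

Answer: 1 1 1 0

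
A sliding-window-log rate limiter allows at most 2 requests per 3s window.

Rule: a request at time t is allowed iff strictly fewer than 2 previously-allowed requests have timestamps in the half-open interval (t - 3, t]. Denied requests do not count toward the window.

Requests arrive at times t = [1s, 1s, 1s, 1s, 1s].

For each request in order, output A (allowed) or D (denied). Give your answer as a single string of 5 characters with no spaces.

Answer: AADDD

Derivation:
Tracking allowed requests in the window:
  req#1 t=1s: ALLOW
  req#2 t=1s: ALLOW
  req#3 t=1s: DENY
  req#4 t=1s: DENY
  req#5 t=1s: DENY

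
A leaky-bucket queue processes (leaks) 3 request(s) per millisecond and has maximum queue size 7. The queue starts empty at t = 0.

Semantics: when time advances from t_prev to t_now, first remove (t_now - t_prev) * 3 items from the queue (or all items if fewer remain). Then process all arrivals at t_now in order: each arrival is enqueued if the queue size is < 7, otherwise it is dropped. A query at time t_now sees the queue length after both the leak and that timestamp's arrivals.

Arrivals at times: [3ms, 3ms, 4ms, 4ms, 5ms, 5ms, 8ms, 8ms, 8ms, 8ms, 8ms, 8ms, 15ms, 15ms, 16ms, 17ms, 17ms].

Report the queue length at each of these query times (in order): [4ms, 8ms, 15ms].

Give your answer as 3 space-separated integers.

Answer: 2 6 2

Derivation:
Queue lengths at query times:
  query t=4ms: backlog = 2
  query t=8ms: backlog = 6
  query t=15ms: backlog = 2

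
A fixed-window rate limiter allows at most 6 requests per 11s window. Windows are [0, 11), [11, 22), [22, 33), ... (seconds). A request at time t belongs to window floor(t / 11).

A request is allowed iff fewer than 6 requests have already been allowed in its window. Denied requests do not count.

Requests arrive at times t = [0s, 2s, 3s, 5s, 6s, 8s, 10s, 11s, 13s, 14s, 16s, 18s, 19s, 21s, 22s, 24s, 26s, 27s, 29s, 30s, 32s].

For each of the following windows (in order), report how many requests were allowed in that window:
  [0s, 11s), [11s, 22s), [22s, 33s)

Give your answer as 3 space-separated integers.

Processing requests:
  req#1 t=0s (window 0): ALLOW
  req#2 t=2s (window 0): ALLOW
  req#3 t=3s (window 0): ALLOW
  req#4 t=5s (window 0): ALLOW
  req#5 t=6s (window 0): ALLOW
  req#6 t=8s (window 0): ALLOW
  req#7 t=10s (window 0): DENY
  req#8 t=11s (window 1): ALLOW
  req#9 t=13s (window 1): ALLOW
  req#10 t=14s (window 1): ALLOW
  req#11 t=16s (window 1): ALLOW
  req#12 t=18s (window 1): ALLOW
  req#13 t=19s (window 1): ALLOW
  req#14 t=21s (window 1): DENY
  req#15 t=22s (window 2): ALLOW
  req#16 t=24s (window 2): ALLOW
  req#17 t=26s (window 2): ALLOW
  req#18 t=27s (window 2): ALLOW
  req#19 t=29s (window 2): ALLOW
  req#20 t=30s (window 2): ALLOW
  req#21 t=32s (window 2): DENY

Allowed counts by window: 6 6 6

Answer: 6 6 6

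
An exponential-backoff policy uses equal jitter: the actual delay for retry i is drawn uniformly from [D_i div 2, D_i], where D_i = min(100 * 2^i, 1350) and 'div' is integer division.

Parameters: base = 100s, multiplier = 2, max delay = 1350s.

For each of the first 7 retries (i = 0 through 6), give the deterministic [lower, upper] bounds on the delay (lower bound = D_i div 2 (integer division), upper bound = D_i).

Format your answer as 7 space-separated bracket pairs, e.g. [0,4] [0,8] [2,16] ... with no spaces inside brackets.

Computing bounds per retry:
  i=0: D_i=min(100*2^0,1350)=100, bounds=[50,100]
  i=1: D_i=min(100*2^1,1350)=200, bounds=[100,200]
  i=2: D_i=min(100*2^2,1350)=400, bounds=[200,400]
  i=3: D_i=min(100*2^3,1350)=800, bounds=[400,800]
  i=4: D_i=min(100*2^4,1350)=1350, bounds=[675,1350]
  i=5: D_i=min(100*2^5,1350)=1350, bounds=[675,1350]
  i=6: D_i=min(100*2^6,1350)=1350, bounds=[675,1350]

Answer: [50,100] [100,200] [200,400] [400,800] [675,1350] [675,1350] [675,1350]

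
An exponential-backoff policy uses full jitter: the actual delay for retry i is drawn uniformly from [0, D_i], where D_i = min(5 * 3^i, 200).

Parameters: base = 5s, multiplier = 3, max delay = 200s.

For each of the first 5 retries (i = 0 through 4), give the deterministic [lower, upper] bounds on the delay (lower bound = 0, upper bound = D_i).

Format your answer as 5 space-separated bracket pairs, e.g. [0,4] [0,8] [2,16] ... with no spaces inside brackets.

Computing bounds per retry:
  i=0: D_i=min(5*3^0,200)=5, bounds=[0,5]
  i=1: D_i=min(5*3^1,200)=15, bounds=[0,15]
  i=2: D_i=min(5*3^2,200)=45, bounds=[0,45]
  i=3: D_i=min(5*3^3,200)=135, bounds=[0,135]
  i=4: D_i=min(5*3^4,200)=200, bounds=[0,200]

Answer: [0,5] [0,15] [0,45] [0,135] [0,200]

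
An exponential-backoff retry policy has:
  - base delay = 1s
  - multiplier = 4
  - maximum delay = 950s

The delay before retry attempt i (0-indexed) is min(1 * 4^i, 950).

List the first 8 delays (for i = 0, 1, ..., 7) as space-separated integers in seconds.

Answer: 1 4 16 64 256 950 950 950

Derivation:
Computing each delay:
  i=0: min(1*4^0, 950) = 1
  i=1: min(1*4^1, 950) = 4
  i=2: min(1*4^2, 950) = 16
  i=3: min(1*4^3, 950) = 64
  i=4: min(1*4^4, 950) = 256
  i=5: min(1*4^5, 950) = 950
  i=6: min(1*4^6, 950) = 950
  i=7: min(1*4^7, 950) = 950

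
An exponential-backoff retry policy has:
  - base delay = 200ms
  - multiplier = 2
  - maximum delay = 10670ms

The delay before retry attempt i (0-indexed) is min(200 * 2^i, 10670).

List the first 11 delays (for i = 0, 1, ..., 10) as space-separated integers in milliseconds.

Computing each delay:
  i=0: min(200*2^0, 10670) = 200
  i=1: min(200*2^1, 10670) = 400
  i=2: min(200*2^2, 10670) = 800
  i=3: min(200*2^3, 10670) = 1600
  i=4: min(200*2^4, 10670) = 3200
  i=5: min(200*2^5, 10670) = 6400
  i=6: min(200*2^6, 10670) = 10670
  i=7: min(200*2^7, 10670) = 10670
  i=8: min(200*2^8, 10670) = 10670
  i=9: min(200*2^9, 10670) = 10670
  i=10: min(200*2^10, 10670) = 10670

Answer: 200 400 800 1600 3200 6400 10670 10670 10670 10670 10670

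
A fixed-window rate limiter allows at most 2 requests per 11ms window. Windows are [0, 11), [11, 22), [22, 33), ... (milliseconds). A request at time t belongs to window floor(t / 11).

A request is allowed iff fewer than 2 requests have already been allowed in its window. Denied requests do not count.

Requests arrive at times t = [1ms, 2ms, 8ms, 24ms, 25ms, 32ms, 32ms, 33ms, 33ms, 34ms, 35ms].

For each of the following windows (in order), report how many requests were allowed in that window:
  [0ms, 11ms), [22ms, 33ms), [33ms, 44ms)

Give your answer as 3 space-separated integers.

Answer: 2 2 2

Derivation:
Processing requests:
  req#1 t=1ms (window 0): ALLOW
  req#2 t=2ms (window 0): ALLOW
  req#3 t=8ms (window 0): DENY
  req#4 t=24ms (window 2): ALLOW
  req#5 t=25ms (window 2): ALLOW
  req#6 t=32ms (window 2): DENY
  req#7 t=32ms (window 2): DENY
  req#8 t=33ms (window 3): ALLOW
  req#9 t=33ms (window 3): ALLOW
  req#10 t=34ms (window 3): DENY
  req#11 t=35ms (window 3): DENY

Allowed counts by window: 2 2 2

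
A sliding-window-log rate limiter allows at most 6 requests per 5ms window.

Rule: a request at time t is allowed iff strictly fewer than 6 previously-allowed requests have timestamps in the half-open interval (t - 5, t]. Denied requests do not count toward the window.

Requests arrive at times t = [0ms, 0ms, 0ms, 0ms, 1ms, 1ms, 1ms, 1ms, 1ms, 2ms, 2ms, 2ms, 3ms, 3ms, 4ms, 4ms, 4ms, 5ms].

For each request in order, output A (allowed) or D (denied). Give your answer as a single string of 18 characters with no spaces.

Tracking allowed requests in the window:
  req#1 t=0ms: ALLOW
  req#2 t=0ms: ALLOW
  req#3 t=0ms: ALLOW
  req#4 t=0ms: ALLOW
  req#5 t=1ms: ALLOW
  req#6 t=1ms: ALLOW
  req#7 t=1ms: DENY
  req#8 t=1ms: DENY
  req#9 t=1ms: DENY
  req#10 t=2ms: DENY
  req#11 t=2ms: DENY
  req#12 t=2ms: DENY
  req#13 t=3ms: DENY
  req#14 t=3ms: DENY
  req#15 t=4ms: DENY
  req#16 t=4ms: DENY
  req#17 t=4ms: DENY
  req#18 t=5ms: ALLOW

Answer: AAAAAADDDDDDDDDDDA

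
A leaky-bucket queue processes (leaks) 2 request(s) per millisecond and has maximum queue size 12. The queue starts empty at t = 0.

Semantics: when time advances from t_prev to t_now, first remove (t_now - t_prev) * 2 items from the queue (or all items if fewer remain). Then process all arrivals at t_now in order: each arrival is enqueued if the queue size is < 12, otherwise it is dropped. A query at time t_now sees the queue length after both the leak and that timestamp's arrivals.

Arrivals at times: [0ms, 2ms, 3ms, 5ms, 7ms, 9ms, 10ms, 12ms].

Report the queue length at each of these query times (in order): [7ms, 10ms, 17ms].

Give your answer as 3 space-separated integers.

Answer: 1 1 0

Derivation:
Queue lengths at query times:
  query t=7ms: backlog = 1
  query t=10ms: backlog = 1
  query t=17ms: backlog = 0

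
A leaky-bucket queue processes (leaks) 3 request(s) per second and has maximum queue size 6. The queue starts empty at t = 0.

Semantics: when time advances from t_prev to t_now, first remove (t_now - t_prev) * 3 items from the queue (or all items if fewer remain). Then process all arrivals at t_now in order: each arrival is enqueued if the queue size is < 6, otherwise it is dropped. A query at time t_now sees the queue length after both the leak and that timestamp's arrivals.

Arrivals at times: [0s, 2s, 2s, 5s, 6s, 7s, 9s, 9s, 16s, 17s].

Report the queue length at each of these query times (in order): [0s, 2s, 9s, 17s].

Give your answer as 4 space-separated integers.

Answer: 1 2 2 1

Derivation:
Queue lengths at query times:
  query t=0s: backlog = 1
  query t=2s: backlog = 2
  query t=9s: backlog = 2
  query t=17s: backlog = 1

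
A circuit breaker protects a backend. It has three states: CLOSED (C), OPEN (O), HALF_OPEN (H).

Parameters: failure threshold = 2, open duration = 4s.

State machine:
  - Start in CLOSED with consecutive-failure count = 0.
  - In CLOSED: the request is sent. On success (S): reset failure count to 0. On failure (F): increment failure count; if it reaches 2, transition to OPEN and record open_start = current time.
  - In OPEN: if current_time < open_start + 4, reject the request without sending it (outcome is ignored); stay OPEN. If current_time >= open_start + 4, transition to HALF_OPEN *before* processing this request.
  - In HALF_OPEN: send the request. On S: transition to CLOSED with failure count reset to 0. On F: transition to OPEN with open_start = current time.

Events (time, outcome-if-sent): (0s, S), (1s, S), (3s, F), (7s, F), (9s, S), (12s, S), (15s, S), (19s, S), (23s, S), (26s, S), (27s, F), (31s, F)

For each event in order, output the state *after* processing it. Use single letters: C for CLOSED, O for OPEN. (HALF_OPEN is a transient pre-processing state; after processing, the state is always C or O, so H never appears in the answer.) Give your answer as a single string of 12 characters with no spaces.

State after each event:
  event#1 t=0s outcome=S: state=CLOSED
  event#2 t=1s outcome=S: state=CLOSED
  event#3 t=3s outcome=F: state=CLOSED
  event#4 t=7s outcome=F: state=OPEN
  event#5 t=9s outcome=S: state=OPEN
  event#6 t=12s outcome=S: state=CLOSED
  event#7 t=15s outcome=S: state=CLOSED
  event#8 t=19s outcome=S: state=CLOSED
  event#9 t=23s outcome=S: state=CLOSED
  event#10 t=26s outcome=S: state=CLOSED
  event#11 t=27s outcome=F: state=CLOSED
  event#12 t=31s outcome=F: state=OPEN

Answer: CCCOOCCCCCCO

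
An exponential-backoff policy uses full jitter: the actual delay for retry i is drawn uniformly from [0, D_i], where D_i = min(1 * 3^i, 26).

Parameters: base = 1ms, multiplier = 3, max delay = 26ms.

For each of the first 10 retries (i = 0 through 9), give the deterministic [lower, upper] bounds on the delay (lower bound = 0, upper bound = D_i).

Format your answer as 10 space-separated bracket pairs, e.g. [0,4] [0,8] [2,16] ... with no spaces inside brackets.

Answer: [0,1] [0,3] [0,9] [0,26] [0,26] [0,26] [0,26] [0,26] [0,26] [0,26]

Derivation:
Computing bounds per retry:
  i=0: D_i=min(1*3^0,26)=1, bounds=[0,1]
  i=1: D_i=min(1*3^1,26)=3, bounds=[0,3]
  i=2: D_i=min(1*3^2,26)=9, bounds=[0,9]
  i=3: D_i=min(1*3^3,26)=26, bounds=[0,26]
  i=4: D_i=min(1*3^4,26)=26, bounds=[0,26]
  i=5: D_i=min(1*3^5,26)=26, bounds=[0,26]
  i=6: D_i=min(1*3^6,26)=26, bounds=[0,26]
  i=7: D_i=min(1*3^7,26)=26, bounds=[0,26]
  i=8: D_i=min(1*3^8,26)=26, bounds=[0,26]
  i=9: D_i=min(1*3^9,26)=26, bounds=[0,26]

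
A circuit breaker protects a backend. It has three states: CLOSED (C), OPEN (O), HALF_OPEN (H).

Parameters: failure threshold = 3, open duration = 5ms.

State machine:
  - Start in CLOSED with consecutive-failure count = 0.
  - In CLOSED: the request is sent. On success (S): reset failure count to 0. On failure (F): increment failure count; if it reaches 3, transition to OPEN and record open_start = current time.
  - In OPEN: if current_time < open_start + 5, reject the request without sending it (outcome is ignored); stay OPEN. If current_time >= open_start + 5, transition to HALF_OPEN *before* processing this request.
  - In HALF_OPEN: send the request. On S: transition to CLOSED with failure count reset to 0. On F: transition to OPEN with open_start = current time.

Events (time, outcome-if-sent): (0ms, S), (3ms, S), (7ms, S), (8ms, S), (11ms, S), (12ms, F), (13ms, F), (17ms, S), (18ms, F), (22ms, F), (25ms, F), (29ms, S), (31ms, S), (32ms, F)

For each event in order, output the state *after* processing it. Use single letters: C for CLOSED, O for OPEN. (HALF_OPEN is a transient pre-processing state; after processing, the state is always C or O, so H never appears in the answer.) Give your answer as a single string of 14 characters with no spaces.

State after each event:
  event#1 t=0ms outcome=S: state=CLOSED
  event#2 t=3ms outcome=S: state=CLOSED
  event#3 t=7ms outcome=S: state=CLOSED
  event#4 t=8ms outcome=S: state=CLOSED
  event#5 t=11ms outcome=S: state=CLOSED
  event#6 t=12ms outcome=F: state=CLOSED
  event#7 t=13ms outcome=F: state=CLOSED
  event#8 t=17ms outcome=S: state=CLOSED
  event#9 t=18ms outcome=F: state=CLOSED
  event#10 t=22ms outcome=F: state=CLOSED
  event#11 t=25ms outcome=F: state=OPEN
  event#12 t=29ms outcome=S: state=OPEN
  event#13 t=31ms outcome=S: state=CLOSED
  event#14 t=32ms outcome=F: state=CLOSED

Answer: CCCCCCCCCCOOCC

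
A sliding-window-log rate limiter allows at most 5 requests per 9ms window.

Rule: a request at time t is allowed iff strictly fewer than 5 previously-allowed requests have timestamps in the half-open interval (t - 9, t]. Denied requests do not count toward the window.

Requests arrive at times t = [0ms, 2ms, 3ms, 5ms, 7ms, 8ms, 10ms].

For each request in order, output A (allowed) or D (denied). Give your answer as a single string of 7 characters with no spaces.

Answer: AAAAADA

Derivation:
Tracking allowed requests in the window:
  req#1 t=0ms: ALLOW
  req#2 t=2ms: ALLOW
  req#3 t=3ms: ALLOW
  req#4 t=5ms: ALLOW
  req#5 t=7ms: ALLOW
  req#6 t=8ms: DENY
  req#7 t=10ms: ALLOW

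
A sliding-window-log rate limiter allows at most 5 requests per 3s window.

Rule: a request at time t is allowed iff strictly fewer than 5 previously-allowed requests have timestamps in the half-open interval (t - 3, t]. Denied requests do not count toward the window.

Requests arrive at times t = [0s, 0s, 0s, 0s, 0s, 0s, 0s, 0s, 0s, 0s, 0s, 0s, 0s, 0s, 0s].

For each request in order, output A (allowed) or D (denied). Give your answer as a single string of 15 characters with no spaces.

Tracking allowed requests in the window:
  req#1 t=0s: ALLOW
  req#2 t=0s: ALLOW
  req#3 t=0s: ALLOW
  req#4 t=0s: ALLOW
  req#5 t=0s: ALLOW
  req#6 t=0s: DENY
  req#7 t=0s: DENY
  req#8 t=0s: DENY
  req#9 t=0s: DENY
  req#10 t=0s: DENY
  req#11 t=0s: DENY
  req#12 t=0s: DENY
  req#13 t=0s: DENY
  req#14 t=0s: DENY
  req#15 t=0s: DENY

Answer: AAAAADDDDDDDDDD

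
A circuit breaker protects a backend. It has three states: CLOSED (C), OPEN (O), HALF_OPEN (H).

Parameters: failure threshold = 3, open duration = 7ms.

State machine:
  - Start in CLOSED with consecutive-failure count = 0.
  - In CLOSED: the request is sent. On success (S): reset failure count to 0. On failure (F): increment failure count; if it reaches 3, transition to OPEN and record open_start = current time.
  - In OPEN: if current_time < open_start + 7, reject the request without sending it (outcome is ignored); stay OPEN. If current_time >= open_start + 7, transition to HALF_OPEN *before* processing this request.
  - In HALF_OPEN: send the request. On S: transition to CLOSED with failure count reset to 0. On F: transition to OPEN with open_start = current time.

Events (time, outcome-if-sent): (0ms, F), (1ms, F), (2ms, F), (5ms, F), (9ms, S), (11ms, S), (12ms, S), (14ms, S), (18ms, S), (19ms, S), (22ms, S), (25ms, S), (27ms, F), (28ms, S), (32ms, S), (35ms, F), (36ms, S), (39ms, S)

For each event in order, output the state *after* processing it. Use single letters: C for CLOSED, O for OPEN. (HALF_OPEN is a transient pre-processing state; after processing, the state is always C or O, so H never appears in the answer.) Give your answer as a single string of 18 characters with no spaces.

Answer: CCOOCCCCCCCCCCCCCC

Derivation:
State after each event:
  event#1 t=0ms outcome=F: state=CLOSED
  event#2 t=1ms outcome=F: state=CLOSED
  event#3 t=2ms outcome=F: state=OPEN
  event#4 t=5ms outcome=F: state=OPEN
  event#5 t=9ms outcome=S: state=CLOSED
  event#6 t=11ms outcome=S: state=CLOSED
  event#7 t=12ms outcome=S: state=CLOSED
  event#8 t=14ms outcome=S: state=CLOSED
  event#9 t=18ms outcome=S: state=CLOSED
  event#10 t=19ms outcome=S: state=CLOSED
  event#11 t=22ms outcome=S: state=CLOSED
  event#12 t=25ms outcome=S: state=CLOSED
  event#13 t=27ms outcome=F: state=CLOSED
  event#14 t=28ms outcome=S: state=CLOSED
  event#15 t=32ms outcome=S: state=CLOSED
  event#16 t=35ms outcome=F: state=CLOSED
  event#17 t=36ms outcome=S: state=CLOSED
  event#18 t=39ms outcome=S: state=CLOSED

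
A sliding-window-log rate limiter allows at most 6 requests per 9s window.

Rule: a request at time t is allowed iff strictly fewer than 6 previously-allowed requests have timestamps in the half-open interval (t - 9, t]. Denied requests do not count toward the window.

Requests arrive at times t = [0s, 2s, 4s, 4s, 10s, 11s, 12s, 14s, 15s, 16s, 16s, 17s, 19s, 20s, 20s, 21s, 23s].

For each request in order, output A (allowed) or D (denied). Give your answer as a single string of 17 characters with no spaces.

Tracking allowed requests in the window:
  req#1 t=0s: ALLOW
  req#2 t=2s: ALLOW
  req#3 t=4s: ALLOW
  req#4 t=4s: ALLOW
  req#5 t=10s: ALLOW
  req#6 t=11s: ALLOW
  req#7 t=12s: ALLOW
  req#8 t=14s: ALLOW
  req#9 t=15s: ALLOW
  req#10 t=16s: ALLOW
  req#11 t=16s: DENY
  req#12 t=17s: DENY
  req#13 t=19s: ALLOW
  req#14 t=20s: ALLOW
  req#15 t=20s: DENY
  req#16 t=21s: ALLOW
  req#17 t=23s: ALLOW

Answer: AAAAAAAAAADDAADAA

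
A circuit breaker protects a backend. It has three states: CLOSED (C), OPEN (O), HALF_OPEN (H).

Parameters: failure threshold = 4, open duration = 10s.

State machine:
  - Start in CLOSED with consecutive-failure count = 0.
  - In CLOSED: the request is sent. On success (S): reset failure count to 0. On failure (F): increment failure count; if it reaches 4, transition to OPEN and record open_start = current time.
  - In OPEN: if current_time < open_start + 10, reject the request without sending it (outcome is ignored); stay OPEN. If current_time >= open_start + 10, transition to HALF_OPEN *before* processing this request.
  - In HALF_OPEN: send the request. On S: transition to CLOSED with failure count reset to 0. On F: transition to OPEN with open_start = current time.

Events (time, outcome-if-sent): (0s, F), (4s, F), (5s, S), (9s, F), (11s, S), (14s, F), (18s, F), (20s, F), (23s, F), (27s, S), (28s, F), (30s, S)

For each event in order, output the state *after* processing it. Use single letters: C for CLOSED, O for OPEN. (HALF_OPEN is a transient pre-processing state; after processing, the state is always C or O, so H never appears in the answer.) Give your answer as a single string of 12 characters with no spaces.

Answer: CCCCCCCCOOOO

Derivation:
State after each event:
  event#1 t=0s outcome=F: state=CLOSED
  event#2 t=4s outcome=F: state=CLOSED
  event#3 t=5s outcome=S: state=CLOSED
  event#4 t=9s outcome=F: state=CLOSED
  event#5 t=11s outcome=S: state=CLOSED
  event#6 t=14s outcome=F: state=CLOSED
  event#7 t=18s outcome=F: state=CLOSED
  event#8 t=20s outcome=F: state=CLOSED
  event#9 t=23s outcome=F: state=OPEN
  event#10 t=27s outcome=S: state=OPEN
  event#11 t=28s outcome=F: state=OPEN
  event#12 t=30s outcome=S: state=OPEN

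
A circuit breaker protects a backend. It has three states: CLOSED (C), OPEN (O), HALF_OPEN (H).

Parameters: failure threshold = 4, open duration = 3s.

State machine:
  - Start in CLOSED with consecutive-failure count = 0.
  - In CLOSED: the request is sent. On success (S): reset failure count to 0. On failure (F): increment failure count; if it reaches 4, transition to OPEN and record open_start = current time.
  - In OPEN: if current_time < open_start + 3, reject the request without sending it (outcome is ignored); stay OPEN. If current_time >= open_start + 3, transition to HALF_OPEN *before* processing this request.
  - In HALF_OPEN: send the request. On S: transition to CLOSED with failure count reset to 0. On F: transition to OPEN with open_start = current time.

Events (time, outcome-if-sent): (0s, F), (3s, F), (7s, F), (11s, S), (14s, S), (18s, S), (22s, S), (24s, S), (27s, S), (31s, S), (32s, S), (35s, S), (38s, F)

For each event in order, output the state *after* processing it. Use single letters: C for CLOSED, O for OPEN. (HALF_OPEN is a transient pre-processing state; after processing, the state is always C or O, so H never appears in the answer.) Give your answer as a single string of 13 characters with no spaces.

State after each event:
  event#1 t=0s outcome=F: state=CLOSED
  event#2 t=3s outcome=F: state=CLOSED
  event#3 t=7s outcome=F: state=CLOSED
  event#4 t=11s outcome=S: state=CLOSED
  event#5 t=14s outcome=S: state=CLOSED
  event#6 t=18s outcome=S: state=CLOSED
  event#7 t=22s outcome=S: state=CLOSED
  event#8 t=24s outcome=S: state=CLOSED
  event#9 t=27s outcome=S: state=CLOSED
  event#10 t=31s outcome=S: state=CLOSED
  event#11 t=32s outcome=S: state=CLOSED
  event#12 t=35s outcome=S: state=CLOSED
  event#13 t=38s outcome=F: state=CLOSED

Answer: CCCCCCCCCCCCC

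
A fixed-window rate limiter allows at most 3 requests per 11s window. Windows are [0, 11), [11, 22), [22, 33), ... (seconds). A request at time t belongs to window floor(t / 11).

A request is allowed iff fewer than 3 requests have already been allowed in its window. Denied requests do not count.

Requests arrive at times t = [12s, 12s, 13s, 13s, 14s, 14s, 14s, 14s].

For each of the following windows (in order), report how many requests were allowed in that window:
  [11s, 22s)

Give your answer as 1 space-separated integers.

Processing requests:
  req#1 t=12s (window 1): ALLOW
  req#2 t=12s (window 1): ALLOW
  req#3 t=13s (window 1): ALLOW
  req#4 t=13s (window 1): DENY
  req#5 t=14s (window 1): DENY
  req#6 t=14s (window 1): DENY
  req#7 t=14s (window 1): DENY
  req#8 t=14s (window 1): DENY

Allowed counts by window: 3

Answer: 3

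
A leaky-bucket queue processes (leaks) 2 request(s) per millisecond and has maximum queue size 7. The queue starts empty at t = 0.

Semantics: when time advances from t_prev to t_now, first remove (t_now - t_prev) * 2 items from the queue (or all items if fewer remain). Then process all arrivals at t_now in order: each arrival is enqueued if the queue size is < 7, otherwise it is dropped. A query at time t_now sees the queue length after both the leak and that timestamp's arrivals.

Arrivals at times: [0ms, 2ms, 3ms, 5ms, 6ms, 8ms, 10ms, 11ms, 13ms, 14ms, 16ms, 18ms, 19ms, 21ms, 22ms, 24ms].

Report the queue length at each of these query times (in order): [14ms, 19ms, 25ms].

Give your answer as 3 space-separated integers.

Answer: 1 1 0

Derivation:
Queue lengths at query times:
  query t=14ms: backlog = 1
  query t=19ms: backlog = 1
  query t=25ms: backlog = 0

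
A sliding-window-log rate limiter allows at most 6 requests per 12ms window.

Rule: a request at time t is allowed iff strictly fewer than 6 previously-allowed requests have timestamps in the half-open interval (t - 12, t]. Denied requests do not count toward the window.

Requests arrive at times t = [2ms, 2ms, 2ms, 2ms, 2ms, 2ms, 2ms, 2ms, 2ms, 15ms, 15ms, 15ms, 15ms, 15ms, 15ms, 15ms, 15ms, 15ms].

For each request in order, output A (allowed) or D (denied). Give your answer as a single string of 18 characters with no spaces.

Answer: AAAAAADDDAAAAAADDD

Derivation:
Tracking allowed requests in the window:
  req#1 t=2ms: ALLOW
  req#2 t=2ms: ALLOW
  req#3 t=2ms: ALLOW
  req#4 t=2ms: ALLOW
  req#5 t=2ms: ALLOW
  req#6 t=2ms: ALLOW
  req#7 t=2ms: DENY
  req#8 t=2ms: DENY
  req#9 t=2ms: DENY
  req#10 t=15ms: ALLOW
  req#11 t=15ms: ALLOW
  req#12 t=15ms: ALLOW
  req#13 t=15ms: ALLOW
  req#14 t=15ms: ALLOW
  req#15 t=15ms: ALLOW
  req#16 t=15ms: DENY
  req#17 t=15ms: DENY
  req#18 t=15ms: DENY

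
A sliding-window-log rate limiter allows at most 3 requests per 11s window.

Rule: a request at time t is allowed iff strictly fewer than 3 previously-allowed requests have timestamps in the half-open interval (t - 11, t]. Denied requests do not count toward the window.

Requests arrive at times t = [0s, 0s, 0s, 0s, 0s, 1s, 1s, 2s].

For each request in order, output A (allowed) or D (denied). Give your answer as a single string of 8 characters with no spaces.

Answer: AAADDDDD

Derivation:
Tracking allowed requests in the window:
  req#1 t=0s: ALLOW
  req#2 t=0s: ALLOW
  req#3 t=0s: ALLOW
  req#4 t=0s: DENY
  req#5 t=0s: DENY
  req#6 t=1s: DENY
  req#7 t=1s: DENY
  req#8 t=2s: DENY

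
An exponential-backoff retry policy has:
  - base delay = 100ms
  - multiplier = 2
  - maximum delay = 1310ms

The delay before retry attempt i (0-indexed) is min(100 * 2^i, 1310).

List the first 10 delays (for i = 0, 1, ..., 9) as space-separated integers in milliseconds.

Computing each delay:
  i=0: min(100*2^0, 1310) = 100
  i=1: min(100*2^1, 1310) = 200
  i=2: min(100*2^2, 1310) = 400
  i=3: min(100*2^3, 1310) = 800
  i=4: min(100*2^4, 1310) = 1310
  i=5: min(100*2^5, 1310) = 1310
  i=6: min(100*2^6, 1310) = 1310
  i=7: min(100*2^7, 1310) = 1310
  i=8: min(100*2^8, 1310) = 1310
  i=9: min(100*2^9, 1310) = 1310

Answer: 100 200 400 800 1310 1310 1310 1310 1310 1310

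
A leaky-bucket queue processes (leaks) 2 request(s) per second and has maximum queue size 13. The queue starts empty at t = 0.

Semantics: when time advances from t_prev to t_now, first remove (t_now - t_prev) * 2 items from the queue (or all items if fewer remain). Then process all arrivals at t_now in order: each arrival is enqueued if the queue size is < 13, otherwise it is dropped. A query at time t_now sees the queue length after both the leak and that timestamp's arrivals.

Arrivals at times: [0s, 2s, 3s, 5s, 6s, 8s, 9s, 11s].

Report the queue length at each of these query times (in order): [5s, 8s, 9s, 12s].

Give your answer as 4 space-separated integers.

Answer: 1 1 1 0

Derivation:
Queue lengths at query times:
  query t=5s: backlog = 1
  query t=8s: backlog = 1
  query t=9s: backlog = 1
  query t=12s: backlog = 0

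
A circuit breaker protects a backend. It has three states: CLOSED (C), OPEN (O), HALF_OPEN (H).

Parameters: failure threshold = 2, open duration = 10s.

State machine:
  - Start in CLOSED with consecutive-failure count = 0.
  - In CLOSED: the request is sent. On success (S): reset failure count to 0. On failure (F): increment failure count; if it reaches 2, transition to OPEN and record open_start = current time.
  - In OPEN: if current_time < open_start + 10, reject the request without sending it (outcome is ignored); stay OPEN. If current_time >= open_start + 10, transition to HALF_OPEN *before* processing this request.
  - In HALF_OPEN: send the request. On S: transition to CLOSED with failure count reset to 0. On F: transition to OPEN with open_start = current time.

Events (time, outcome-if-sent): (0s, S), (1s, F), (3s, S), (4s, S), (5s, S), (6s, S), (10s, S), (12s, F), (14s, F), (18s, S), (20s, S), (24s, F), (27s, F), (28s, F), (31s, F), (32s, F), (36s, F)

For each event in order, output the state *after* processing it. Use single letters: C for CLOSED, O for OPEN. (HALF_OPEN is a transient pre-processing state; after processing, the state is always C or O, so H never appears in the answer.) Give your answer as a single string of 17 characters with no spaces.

State after each event:
  event#1 t=0s outcome=S: state=CLOSED
  event#2 t=1s outcome=F: state=CLOSED
  event#3 t=3s outcome=S: state=CLOSED
  event#4 t=4s outcome=S: state=CLOSED
  event#5 t=5s outcome=S: state=CLOSED
  event#6 t=6s outcome=S: state=CLOSED
  event#7 t=10s outcome=S: state=CLOSED
  event#8 t=12s outcome=F: state=CLOSED
  event#9 t=14s outcome=F: state=OPEN
  event#10 t=18s outcome=S: state=OPEN
  event#11 t=20s outcome=S: state=OPEN
  event#12 t=24s outcome=F: state=OPEN
  event#13 t=27s outcome=F: state=OPEN
  event#14 t=28s outcome=F: state=OPEN
  event#15 t=31s outcome=F: state=OPEN
  event#16 t=32s outcome=F: state=OPEN
  event#17 t=36s outcome=F: state=OPEN

Answer: CCCCCCCCOOOOOOOOO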